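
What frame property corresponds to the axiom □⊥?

□⊥ is valid iff no world has any successor (otherwise □⊥ fails at any world with one).

Emptiness of R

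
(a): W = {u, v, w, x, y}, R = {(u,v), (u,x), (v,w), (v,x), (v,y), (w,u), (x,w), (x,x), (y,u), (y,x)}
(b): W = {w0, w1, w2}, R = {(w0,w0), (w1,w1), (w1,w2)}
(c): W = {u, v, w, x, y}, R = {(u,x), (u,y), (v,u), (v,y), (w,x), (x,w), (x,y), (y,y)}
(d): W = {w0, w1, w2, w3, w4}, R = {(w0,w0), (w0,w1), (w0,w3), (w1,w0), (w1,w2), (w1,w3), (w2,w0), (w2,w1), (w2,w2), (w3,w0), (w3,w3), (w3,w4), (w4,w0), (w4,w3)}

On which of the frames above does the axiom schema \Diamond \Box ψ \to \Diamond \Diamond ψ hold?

(a), (c), (d)

Frame correspondent (Sahlqvist): \forall x \forall y (xRy \to \exists w (yRw \wedge x R^2 w)) — i.e. a generalized confluence (Geach) condition.
(a): ✓.
(b): fails — w1Rw2 but no w with w2Rw and w1R²w.
(c): ✓.
(d): ✓.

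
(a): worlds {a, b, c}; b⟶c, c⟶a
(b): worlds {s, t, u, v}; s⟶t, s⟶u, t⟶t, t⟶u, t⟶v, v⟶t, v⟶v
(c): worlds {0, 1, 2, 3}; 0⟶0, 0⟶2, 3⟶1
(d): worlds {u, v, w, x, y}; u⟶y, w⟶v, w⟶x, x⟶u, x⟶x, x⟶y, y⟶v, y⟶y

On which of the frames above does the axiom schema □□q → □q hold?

(b)

This is the axiom for density; its first-order frame correspondent is ∀x ∀y (Rxy → ∃z (Rxz ∧ Rzy)).
(a): fails — Rca but no z with Rcz and Rza.
(b): ✓.
(c): fails — R31 but no z with R3z and Rz1.
(d): fails — Rwv but no z with Rwz and Rzv.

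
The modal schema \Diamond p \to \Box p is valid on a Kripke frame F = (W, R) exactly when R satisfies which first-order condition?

Suppose ◇p→□p is valid. Take Rxy, Rxz and set V(p)={y}. Then ◇p at x, so □p at x, so p at z, i.e. z=y.
The converse is a direct semantic check.
So the correspondent is partial functionality.

partial functionality: \forall x \forall y \forall z (Rxy \wedge Rxz \to y = z)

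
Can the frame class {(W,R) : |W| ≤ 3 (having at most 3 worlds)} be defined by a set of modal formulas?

Modal frame validity is preserved under disjoint unions.
Any modal formula valid on each of 4 disjoint one-world frames is valid on their disjoint union (validity is preserved under disjoint unions). Each one-world frame has |W|=1≤3, but the union has |W|=4.
So the class is not modally definable.

Not modally definable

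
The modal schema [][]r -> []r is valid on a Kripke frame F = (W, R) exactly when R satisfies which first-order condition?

Density

Suppose □□r→□r is valid. Take Rxy and set V(r)={w : xR²w}. Then □□r at x, so □r at x, so r at y, i.e. ∃z(Rxz∧Rzy).
The converse is a direct semantic check.
So the correspondent is density.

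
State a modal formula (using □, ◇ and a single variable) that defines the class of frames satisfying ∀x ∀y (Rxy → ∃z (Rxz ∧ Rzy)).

The condition is density. The C4 schema □□r → □r defines it.

□□r → □r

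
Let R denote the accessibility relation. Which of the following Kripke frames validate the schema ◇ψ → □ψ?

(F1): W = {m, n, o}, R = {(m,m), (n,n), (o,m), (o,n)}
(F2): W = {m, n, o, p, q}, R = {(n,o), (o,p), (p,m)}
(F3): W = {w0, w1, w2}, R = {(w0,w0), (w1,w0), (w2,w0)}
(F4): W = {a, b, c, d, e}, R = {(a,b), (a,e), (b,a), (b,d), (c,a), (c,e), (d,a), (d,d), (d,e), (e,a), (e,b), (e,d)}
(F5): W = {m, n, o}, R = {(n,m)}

The schema corresponds to partial functionality: ∀x ∀y ∀z (Rxy ∧ Rxz → y = z).
(F1): fails — o sees both m and n.
(F2): holds.
(F3): holds.
(F4): fails — a sees both b and e.
(F5): holds.

(F2), (F3), (F5)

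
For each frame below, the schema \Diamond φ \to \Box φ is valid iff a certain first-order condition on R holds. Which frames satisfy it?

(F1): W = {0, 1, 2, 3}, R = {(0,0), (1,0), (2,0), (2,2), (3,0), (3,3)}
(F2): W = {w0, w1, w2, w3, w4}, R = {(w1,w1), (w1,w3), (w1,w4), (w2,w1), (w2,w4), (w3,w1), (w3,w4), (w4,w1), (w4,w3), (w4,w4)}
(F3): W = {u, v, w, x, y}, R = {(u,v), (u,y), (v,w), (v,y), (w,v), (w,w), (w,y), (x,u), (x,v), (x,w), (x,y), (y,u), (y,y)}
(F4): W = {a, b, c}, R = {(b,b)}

Frame correspondent (Sahlqvist): \forall x \forall y \forall z (Rxy \wedge Rxz \to y = z) — i.e. partial functionality.
(F1): fails — 2 sees both 0 and 2.
(F2): fails — w1 sees both w1 and w3.
(F3): fails — u sees both v and y.
(F4): ✓.
Valid on: (F4).

(F4)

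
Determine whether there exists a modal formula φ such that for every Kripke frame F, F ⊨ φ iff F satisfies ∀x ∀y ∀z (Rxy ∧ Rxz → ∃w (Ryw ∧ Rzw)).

Yes, by ◇□p → □◇p

Yes: it is convergence, defined by the .2 schema ◇□p → □◇p.
Suppose ◇□p→□◇p is valid. Take Rxy, Rxz and set V(p)={w : Ryw}. Then □p at y so ◇□p at x, so □◇p at x, so ◇p at z, giving w with Rzw and Ryw.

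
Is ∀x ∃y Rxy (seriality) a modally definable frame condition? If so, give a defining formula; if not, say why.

The condition is seriality. A defining modal formula is □q → ◇q.

Yes, by □q → ◇q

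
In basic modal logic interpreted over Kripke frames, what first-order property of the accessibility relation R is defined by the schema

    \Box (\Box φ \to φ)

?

shift-reflexivity: \forall x \forall y (Rxy \to Ryy)

Suppose □(□φ→φ) is valid. Take Rxy and set V(φ)={w : Ryw}. Then at y, □φ holds; since □(□φ→φ) at x, □φ→φ at y, so φ at y, i.e. Ryy.
The converse is a direct semantic check.
So the correspondent is shift-reflexivity.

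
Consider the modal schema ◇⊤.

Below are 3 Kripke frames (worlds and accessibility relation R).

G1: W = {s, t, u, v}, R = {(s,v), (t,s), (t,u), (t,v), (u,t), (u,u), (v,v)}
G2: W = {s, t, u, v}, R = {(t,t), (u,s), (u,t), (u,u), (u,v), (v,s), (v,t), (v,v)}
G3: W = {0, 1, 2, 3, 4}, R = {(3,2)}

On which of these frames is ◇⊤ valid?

G1

This is the axiom for seriality; its first-order frame correspondent is ∀x ∃y Rxy.
G1: condition met.
G2: fails — world s has no successor.
G3: fails — world 0 has no successor.
Valid on: G1.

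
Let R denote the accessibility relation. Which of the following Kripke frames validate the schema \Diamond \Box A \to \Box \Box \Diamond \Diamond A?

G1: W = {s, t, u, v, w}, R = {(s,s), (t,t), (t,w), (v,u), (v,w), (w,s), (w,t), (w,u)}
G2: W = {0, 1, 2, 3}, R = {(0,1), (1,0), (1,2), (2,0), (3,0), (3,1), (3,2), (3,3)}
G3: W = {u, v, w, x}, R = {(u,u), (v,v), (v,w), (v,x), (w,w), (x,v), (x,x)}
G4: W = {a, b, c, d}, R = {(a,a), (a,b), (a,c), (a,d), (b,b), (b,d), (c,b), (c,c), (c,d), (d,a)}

Frame correspondent (Sahlqvist): \forall x \forall y \forall z ((xRy \wedge x R^2 z) \to \exists w (yRw \wedge z R^2 w)) — i.e. a generalized confluence (Geach) condition.
G1: fails — tRt, tR²s but no w* with tRw* and sR²w*.
G2: fails — 0R1, 0R²2 but no w with 1Rw and 2R²w.
G3: fails — vRx, vR²w but no t with xRt and wR²t.
G4: ✓.

G4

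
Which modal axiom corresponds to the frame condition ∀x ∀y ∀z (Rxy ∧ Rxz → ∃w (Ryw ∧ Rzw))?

This is convergence; the standard corresponding axiom is .2: ◇□ψ → □◇ψ.

◇□ψ → □◇ψ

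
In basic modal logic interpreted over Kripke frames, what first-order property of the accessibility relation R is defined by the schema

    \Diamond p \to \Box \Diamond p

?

Suppose ◇p→□◇p is valid. Take Rxy, Rxz and set V(p)={y}. Then ◇p at x, so □◇p at x, so ◇p at z, so some w with Rzw has p; w=y, i.e. Rzy. By symmetry of the argument, Ryz.
Conversely, any frame satisfying \forall x \forall y \forall z (Rxy \wedge Rxz \to Ryz) validates the schema.
So the correspondent is the Euclidean property.

the Euclidean property: \forall x \forall y \forall z (Rxy \wedge Rxz \to Ryz)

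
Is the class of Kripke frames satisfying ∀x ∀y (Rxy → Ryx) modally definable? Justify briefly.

This is a Sahlqvist condition; the B axiom r → □◇r defines it.
Suppose r→□◇r is valid. Take Rxy and set V(r)={x}. Then r at x, so □◇r at x, so ◇r at y, so some z with Ryz has r; z=x, i.e. Ryx.

Definable; r → □◇r defines it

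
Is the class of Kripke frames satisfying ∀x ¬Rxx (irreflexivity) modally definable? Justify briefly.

Not definable by any modal formula

Modal frame validity is preserved under surjective bounded morphisms.
The 4-cycle (worlds s,t,u,v with s→t→u→v→s) is irreflexive, and the map sending every world to a single reflexive point • is a surjective bounded morphism (forth: every edge maps to (•,•); back: every world has a successor). So any modal formula valid on the 4-cycle is also valid on the reflexive point, which is not irreflexive.
So no modal formula (or set of formulas) defines exactly the irreflexive frames.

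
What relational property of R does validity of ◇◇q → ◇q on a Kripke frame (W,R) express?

Transitivity

Replacing q by ¬q and contraposing gives the equivalent schema □q → □□q.
Suppose □q→□□q is valid. Take Rxy, Ryz and set V(q)={w : Rxw}. Then □q at x, so □□q at x, so □q at y, so q at z, i.e. Rxz.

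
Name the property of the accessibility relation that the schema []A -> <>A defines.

This schema is the D axiom.
It corresponds to seriality: forall x exists y Rxy.

Seriality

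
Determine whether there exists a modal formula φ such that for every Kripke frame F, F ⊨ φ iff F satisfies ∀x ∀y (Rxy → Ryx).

Definable; r → □◇r defines it

Yes: it is symmetry, defined by the B schema r → □◇r.
Suppose r→□◇r is valid. Take Rxy and set V(r)={x}. Then r at x, so □◇r at x, so ◇r at y, so some z with Ryz has r; z=x, i.e. Ryx.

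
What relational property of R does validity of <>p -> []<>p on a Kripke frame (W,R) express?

the Euclidean property

This schema is the 5 axiom.
It corresponds to the Euclidean property: forall x forall y forall z (Rxy & Rxz -> Ryz).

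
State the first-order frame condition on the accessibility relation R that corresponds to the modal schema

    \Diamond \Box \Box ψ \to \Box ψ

\forall x \forall y \forall z ((xRy \wedge xRz) \to \exists w (y R^2 w \wedge z = w))

This is a Sahlqvist (Geach-type) schema ◇^1□^2ψ → □^1◇^0ψ.
First-order correspondent: \forall x \forall y \forall z ((xRy \wedge xRz) \to \exists w (y R^2 w \wedge z = w)).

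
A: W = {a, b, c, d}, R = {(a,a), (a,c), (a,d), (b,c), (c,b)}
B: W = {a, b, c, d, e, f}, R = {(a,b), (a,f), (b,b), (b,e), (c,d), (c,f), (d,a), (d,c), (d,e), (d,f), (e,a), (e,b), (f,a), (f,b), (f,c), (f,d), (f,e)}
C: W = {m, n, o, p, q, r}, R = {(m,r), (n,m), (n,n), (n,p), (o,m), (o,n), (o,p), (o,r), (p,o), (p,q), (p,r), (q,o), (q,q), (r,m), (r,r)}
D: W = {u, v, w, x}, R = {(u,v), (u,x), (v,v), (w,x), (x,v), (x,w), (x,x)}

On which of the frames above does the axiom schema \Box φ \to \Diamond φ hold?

This is the axiom for seriality; its first-order frame correspondent is \forall x \exists y Rxy.
A: fails — world d has no successor.
B: satisfies the condition.
C: satisfies the condition.
D: satisfies the condition.

B, C, D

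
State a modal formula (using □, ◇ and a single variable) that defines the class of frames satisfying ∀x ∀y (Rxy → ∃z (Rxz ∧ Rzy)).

□□r → □r

This is density; the standard corresponding axiom is C4: □□r → □r.
Suppose □□r→□r is valid. Take Rxy and set V(r)={w : xR²w}. Then □□r at x, so □r at x, so r at y, i.e. ∃z(Rxz∧Rzy).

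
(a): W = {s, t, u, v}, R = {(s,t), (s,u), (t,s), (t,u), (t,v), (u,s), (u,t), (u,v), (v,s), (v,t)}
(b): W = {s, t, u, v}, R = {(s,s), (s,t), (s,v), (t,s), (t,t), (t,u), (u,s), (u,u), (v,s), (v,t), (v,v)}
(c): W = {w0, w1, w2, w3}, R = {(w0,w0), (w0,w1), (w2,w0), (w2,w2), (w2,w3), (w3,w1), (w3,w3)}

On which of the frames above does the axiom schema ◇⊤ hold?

Frame correspondent (Sahlqvist): ∀x ∃y Rxy — i.e. seriality.
(a): holds.
(b): holds.
(c): fails — world w1 has no successor.

(a), (b)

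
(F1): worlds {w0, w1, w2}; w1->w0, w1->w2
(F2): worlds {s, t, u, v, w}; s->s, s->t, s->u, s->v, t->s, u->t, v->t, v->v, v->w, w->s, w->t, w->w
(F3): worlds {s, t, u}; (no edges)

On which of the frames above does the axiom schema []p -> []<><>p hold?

(F2), (F3)

The schema corresponds to a generalized confluence (Geach) condition: forall x forall z (xRz -> exists w (xRw & z R^2 w)).
(F1): fails — w1Rw0 but no w with w1Rw and w0R²w.
(F2): satisfies the condition.
(F3): satisfies the condition.
Valid on: (F2), (F3).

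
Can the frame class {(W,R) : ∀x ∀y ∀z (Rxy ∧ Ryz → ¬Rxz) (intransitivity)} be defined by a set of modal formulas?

No

Any modally definable frame class is closed under surjective bounded morphisms.
The 7-cycle (worlds a,b,c,d,e,f,g with a→b→c→d→e→f→g→a) is intransitive. Mapping every world to a single reflexive point • is a surjective bounded morphism; the reflexive point is not intransitive (R••∧R•• but R••).
So the class is not modally definable.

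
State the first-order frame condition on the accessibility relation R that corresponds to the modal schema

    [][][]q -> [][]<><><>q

This is a Sahlqvist (Geach-type) schema ◇^0□^3q → □^2◇^3q.
Minimal-valuation argument: fix x; take any y with xR^0y and any z with xR^2z. Set V(q) to the set of worlds R-reachable from y in exactly 3 steps. Then □^3q holds at y, so the antecedent holds at x; validity forces ◇^3q at z, giving a w with zR^3w and yR^3w.
First-order correspondent: forall x forall z (x R^2 z -> exists w (x R^3 w & z R^3 w)).

forall x forall z (x R^2 z -> exists w (x R^3 w & z R^3 w))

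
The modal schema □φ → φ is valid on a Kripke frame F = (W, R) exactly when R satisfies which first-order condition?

This schema is the T axiom.
It corresponds to reflexivity: ∀x Rxx.

Reflexivity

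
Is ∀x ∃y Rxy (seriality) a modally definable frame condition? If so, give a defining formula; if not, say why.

This is a Sahlqvist condition; the D axiom □r → ◇r defines it.
Suppose □r→◇r is valid. At any x set V(r)=W. Then □r at x, so ◇r at x, so x has a successor.

Yes — defined by □r → ◇r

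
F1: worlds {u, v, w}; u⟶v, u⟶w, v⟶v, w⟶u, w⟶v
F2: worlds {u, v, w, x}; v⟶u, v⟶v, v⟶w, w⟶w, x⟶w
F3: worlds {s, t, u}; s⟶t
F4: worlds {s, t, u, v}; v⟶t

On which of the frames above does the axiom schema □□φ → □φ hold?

F2

This is the axiom for density; its first-order frame correspondent is ∀x ∀y (Rxy → ∃z (Rxz ∧ Rzy)).
F1: fails — Rwu but no z with Rwz and Rzu.
F2: satisfies the condition.
F3: fails — Rst but no z with Rsz and Rzt.
F4: fails — Rvt but no z with Rvz and Rzt.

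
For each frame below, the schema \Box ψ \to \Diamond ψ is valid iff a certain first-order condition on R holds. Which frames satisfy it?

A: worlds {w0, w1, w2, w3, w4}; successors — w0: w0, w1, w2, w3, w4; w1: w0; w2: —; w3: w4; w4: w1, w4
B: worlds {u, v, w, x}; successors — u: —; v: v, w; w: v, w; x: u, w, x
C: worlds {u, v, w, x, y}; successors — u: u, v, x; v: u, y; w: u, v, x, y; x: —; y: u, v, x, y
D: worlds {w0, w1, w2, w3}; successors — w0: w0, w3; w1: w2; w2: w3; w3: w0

D

Frame correspondent (Sahlqvist): \forall x \exists y Rxy — i.e. seriality.
A: fails — world w2 has no successor.
B: fails — world u has no successor.
C: fails — world x has no successor.
D: condition met.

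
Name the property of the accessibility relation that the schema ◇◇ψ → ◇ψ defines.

Equivalently (dual form): □ψ → □□ψ.
Suppose □ψ→□□ψ is valid. Take Rxy, Ryz and set V(ψ)={w : Rxw}. Then □ψ at x, so □□ψ at x, so □ψ at y, so ψ at z, i.e. Rxz.

transitivity: ∀x ∀y ∀z (Rxy ∧ Ryz → Rxz)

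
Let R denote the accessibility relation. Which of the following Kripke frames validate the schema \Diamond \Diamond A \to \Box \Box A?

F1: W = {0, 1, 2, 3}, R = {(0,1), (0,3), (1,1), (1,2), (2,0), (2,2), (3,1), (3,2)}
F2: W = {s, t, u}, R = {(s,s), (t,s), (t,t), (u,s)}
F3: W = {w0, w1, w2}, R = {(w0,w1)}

Frame correspondent (Sahlqvist): \forall x \forall y \forall z ((x R^2 y \wedge x R^2 z) \to \exists w (y = w \wedge z = w)) — i.e. a generalized confluence (Geach) condition.
F1: fails — 0R²1, 0R²2 but 1 ≠ 2.
F2: fails — tR²s, tR²t but s ≠ t.
F3: condition met.
Valid on: F3.

F3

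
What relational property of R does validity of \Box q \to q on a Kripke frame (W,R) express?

Suppose □q→q is valid. At any x set V(q)={w : Rxw}. Then □q holds at x, so q holds at x, i.e. Rxx.

Reflexivity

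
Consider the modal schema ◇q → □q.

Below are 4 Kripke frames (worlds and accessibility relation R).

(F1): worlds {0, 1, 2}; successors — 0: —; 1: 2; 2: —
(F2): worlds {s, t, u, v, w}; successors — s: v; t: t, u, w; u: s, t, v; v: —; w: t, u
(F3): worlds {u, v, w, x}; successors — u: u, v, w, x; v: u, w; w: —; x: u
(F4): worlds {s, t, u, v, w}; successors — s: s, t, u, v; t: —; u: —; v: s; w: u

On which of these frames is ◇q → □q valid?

The schema corresponds to partial functionality: ∀x ∀y ∀z (Rxy ∧ Rxz → y = z).
(F1): holds.
(F2): fails — t sees both t and u.
(F3): fails — u sees both u and v.
(F4): fails — s sees both s and t.

(F1)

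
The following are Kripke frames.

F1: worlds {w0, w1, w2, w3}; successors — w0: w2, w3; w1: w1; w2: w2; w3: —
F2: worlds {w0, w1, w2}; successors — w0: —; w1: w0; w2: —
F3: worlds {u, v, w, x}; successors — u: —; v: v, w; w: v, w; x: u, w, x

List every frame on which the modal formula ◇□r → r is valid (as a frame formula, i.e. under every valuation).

none

This is the axiom for symmetry; its first-order frame correspondent is ∀x ∀y (Rxy → Ryx).
F1: fails — Rw0w2 but not Rw2w0.
F2: fails — Rw1w0 but not Rw0w1.
F3: fails — Rxw but not Rwx.
Valid on no frame.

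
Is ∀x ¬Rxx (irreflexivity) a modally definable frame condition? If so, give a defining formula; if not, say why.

Not definable by any modal formula

Any modally definable frame class is closed under surjective bounded morphisms.
The 4-cycle (worlds w0,w1,w2,w3 with w0→w1→w2→w3→w0) is irreflexive, and the map sending every world to a single reflexive point • is a surjective bounded morphism (forth: every edge maps to (•,•); back: every world has a successor). So any modal formula valid on the 4-cycle is also valid on the reflexive point, which is not irreflexive.
Hence irreflexivity is not modally definable.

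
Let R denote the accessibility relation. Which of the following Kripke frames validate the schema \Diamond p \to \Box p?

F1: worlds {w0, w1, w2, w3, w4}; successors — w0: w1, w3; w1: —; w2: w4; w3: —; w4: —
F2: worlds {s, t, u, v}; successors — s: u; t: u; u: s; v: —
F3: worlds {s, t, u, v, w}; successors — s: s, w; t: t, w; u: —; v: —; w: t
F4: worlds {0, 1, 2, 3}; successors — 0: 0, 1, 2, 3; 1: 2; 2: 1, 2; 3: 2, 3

This is the axiom for partial functionality; its first-order frame correspondent is \forall x \forall y \forall z (Rxy \wedge Rxz \to y = z).
F1: fails — w0 sees both w1 and w3.
F2: satisfies the condition.
F3: fails — s sees both s and w.
F4: fails — 0 sees both 0 and 1.

F2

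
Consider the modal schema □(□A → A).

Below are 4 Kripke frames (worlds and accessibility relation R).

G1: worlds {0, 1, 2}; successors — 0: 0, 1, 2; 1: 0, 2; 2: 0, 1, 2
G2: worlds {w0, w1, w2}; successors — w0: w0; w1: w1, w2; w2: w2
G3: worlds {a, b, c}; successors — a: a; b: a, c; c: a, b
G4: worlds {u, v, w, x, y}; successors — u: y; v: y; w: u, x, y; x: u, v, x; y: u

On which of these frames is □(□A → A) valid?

This is the axiom for shift-reflexivity; its first-order frame correspondent is ∀x ∀y (Rxy → Ryy).
G1: fails — R01 but not R11.
G2: holds.
G3: fails — Rbc but not Rcc.
G4: fails — Rwu but not Ruu.
Valid on: G2.

G2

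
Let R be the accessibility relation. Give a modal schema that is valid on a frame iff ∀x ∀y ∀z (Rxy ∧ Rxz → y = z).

The condition is partial functionality. The CD schema ◇s → □s defines it.
Suppose ◇s→□s is valid. Take Rxy, Rxz and set V(s)={y}. Then ◇s at x, so □s at x, so s at z, i.e. z=y.

◇s → □s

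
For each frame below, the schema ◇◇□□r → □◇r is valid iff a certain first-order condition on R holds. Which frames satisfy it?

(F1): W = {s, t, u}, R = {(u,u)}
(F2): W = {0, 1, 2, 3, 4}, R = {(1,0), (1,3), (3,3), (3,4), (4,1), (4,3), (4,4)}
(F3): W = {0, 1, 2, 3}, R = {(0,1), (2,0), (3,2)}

(F1)

This is the axiom for a generalized confluence (Geach) condition; its first-order frame correspondent is ∀x ∀y ∀z ((xR²y ∧ xRz) → ∃w (yR²w ∧ zRw)).
(F1): ✓.
(F2): fails — 1R²3, 1R0 but no w with 3R²w and 0Rw.
(F3): fails — 2R²1, 2R0 but no w with 1R²w and 0Rw.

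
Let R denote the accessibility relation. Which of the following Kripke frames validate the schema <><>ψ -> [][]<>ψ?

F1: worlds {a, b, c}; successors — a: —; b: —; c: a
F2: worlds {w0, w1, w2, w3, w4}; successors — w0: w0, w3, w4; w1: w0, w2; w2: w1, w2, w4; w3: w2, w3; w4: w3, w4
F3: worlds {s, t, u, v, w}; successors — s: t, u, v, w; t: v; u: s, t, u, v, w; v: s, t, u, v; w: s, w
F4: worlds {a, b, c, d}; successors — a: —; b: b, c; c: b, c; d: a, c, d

F1

Frame correspondent (Sahlqvist): forall x forall y forall z ((x R^2 y & x R^2 z) -> exists w (y = w & zRw)) — i.e. a generalized confluence (Geach) condition.
F1: holds.
F2: fails — w0R²w0, w0R²w2 but no w with w0=w and w2Rw.
F3: fails — sR²s, sR²s but no w* with s=w* and sRw*.
F4: fails — dR²a, dR²a but no w with a=w and aRw.
Valid on: F1.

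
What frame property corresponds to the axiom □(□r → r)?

shift-reflexivity: ∀x ∀y (Rxy → Ryy)

Suppose □(□r→r) is valid. Take Rxy and set V(r)={w : Ryw}. Then at y, □r holds; since □(□r→r) at x, □r→r at y, so r at y, i.e. Ryy.
Conversely, on a frame with shift-reflexivity the schema holds at every world under every valuation.
Frame condition: ∀x ∀y (Rxy → Ryy).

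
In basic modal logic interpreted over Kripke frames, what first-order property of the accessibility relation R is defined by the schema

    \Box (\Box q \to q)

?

shift-reflexivity: \forall x \forall y (Rxy \to Ryy)

Suppose □(□q→q) is valid. Take Rxy and set V(q)={w : Ryw}. Then at y, □q holds; since □(□q→q) at x, □q→q at y, so q at y, i.e. Ryy.
Conversely, on a frame with shift-reflexivity the schema holds at every world under every valuation.
So the correspondent is shift-reflexivity.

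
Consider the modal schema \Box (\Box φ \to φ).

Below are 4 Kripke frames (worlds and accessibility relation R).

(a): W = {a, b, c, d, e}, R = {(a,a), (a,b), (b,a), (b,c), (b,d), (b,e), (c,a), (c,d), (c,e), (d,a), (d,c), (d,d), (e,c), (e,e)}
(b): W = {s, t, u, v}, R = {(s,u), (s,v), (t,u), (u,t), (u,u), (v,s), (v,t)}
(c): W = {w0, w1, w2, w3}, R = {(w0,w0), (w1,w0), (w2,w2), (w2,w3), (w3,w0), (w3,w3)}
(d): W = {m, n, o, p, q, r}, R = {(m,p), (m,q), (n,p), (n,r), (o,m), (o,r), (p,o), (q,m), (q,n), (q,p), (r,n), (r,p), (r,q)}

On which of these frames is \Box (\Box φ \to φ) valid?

Frame correspondent (Sahlqvist): \forall x \forall y (Rxy \to Ryy) — i.e. shift-reflexivity.
(a): fails — Rbc but not Rcc.
(b): fails — Rut but not Rtt.
(c): holds.
(d): fails — Rnr but not Rrr.
Valid on: (c).

(c)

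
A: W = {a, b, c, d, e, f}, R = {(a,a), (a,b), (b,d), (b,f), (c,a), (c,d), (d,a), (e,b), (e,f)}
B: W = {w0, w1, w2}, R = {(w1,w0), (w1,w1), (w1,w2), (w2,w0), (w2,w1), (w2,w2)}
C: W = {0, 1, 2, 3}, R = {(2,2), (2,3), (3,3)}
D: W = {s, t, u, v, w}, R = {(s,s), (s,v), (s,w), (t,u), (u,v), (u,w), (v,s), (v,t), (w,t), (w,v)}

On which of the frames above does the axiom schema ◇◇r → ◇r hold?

B, C

The schema corresponds to transitivity: ∀x ∀y ∀z (Rxy ∧ Ryz → Rxz).
A: fails — Reb and Rbd but not Red.
B: satisfies the condition.
C: satisfies the condition.
D: fails — Ruv and Rvt but not Rut.
Valid on: B, C.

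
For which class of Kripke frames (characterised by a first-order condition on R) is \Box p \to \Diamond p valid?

seriality

This is the D axiom.
Its frame correspondent is seriality — \forall x \exists y Rxy.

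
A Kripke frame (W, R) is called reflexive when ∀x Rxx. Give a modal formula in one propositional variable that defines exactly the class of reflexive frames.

□p → p

The condition is reflexivity. The T schema □p → p defines it.
Suppose □p→p is valid. At any x set V(p)={w : Rxw}. Then □p holds at x, so p holds at x, i.e. Rxx.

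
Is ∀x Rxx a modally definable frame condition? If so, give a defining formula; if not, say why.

Yes — defined by □r → r

Yes: it is reflexivity, defined by the T schema □r → r.
Suppose □r→r is valid. At any x set V(r)={w : Rxw}. Then □r holds at x, so r holds at x, i.e. Rxx.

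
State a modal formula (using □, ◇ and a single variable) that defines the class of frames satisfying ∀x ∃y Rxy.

□r → ◇r

The condition is seriality. The D schema □r → ◇r defines it.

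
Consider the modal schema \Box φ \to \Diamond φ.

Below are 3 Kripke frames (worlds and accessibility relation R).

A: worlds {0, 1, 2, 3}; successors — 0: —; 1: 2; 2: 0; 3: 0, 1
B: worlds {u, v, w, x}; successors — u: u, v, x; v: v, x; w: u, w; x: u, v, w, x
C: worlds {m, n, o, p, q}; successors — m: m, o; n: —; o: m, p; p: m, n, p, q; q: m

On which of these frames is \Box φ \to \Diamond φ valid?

B

This is the axiom for seriality; its first-order frame correspondent is \forall x \exists y Rxy.
A: fails — world 0 has no successor.
B: satisfies the condition.
C: fails — world n has no successor.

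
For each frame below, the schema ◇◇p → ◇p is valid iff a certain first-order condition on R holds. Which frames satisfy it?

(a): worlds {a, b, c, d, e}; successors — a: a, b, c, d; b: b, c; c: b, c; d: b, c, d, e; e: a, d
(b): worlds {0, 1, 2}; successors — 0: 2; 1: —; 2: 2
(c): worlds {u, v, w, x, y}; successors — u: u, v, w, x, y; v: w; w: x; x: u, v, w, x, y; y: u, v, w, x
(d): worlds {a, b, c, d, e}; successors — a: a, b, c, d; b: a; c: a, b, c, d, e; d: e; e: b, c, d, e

(b)

The schema corresponds to transitivity: ∀x ∀y ∀z (Rxy ∧ Ryz → Rxz).
(a): fails — Rde and Rea but not Rda.
(b): condition met.
(c): fails — Ryx and Rxy but not Ryy.
(d): fails — Rde and Reb but not Rdb.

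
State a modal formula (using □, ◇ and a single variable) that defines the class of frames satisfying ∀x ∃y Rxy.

□s → ◇s

A defining formula is □s → ◇s (the D axiom).
Suppose □s→◇s is valid. At any x set V(s)=W. Then □s at x, so ◇s at x, so x has a successor.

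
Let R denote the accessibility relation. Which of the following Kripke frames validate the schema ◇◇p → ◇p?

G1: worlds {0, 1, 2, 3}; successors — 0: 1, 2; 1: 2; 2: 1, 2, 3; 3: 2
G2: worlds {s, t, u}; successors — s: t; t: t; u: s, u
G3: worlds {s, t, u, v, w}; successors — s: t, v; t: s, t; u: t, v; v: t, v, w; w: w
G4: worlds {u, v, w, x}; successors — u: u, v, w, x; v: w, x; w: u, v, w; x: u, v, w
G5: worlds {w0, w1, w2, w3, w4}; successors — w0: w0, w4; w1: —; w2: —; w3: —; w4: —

G5

This is the axiom for transitivity; its first-order frame correspondent is ∀x ∀y ∀z (Rxy ∧ Ryz → Rxz).
G1: fails — R32 and R23 but not R33.
G2: fails — Rus and Rst but not Rut.
G3: fails — Ruv and Rvw but not Ruw.
G4: fails — Rwu and Rux but not Rwx.
G5: condition met.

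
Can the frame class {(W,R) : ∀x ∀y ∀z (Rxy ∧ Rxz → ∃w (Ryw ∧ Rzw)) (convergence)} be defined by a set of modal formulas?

Yes, by ◇□q → □◇q

This is a Sahlqvist condition; the .2 axiom ◇□q → □◇q defines it.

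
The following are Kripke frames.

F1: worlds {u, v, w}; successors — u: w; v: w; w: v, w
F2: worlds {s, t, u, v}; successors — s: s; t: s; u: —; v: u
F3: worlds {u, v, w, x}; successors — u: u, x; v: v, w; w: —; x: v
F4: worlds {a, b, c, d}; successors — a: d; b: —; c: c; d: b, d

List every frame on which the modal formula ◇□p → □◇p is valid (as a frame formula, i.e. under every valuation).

The schema corresponds to convergence: ∀x ∀y ∀z (Rxy ∧ Rxz → ∃w (Ryw ∧ Rzw)).
F1: ✓.
F2: fails — Rvu and Rvu but u and u have no common successor.
F3: fails — Ruu and Rux but u and x have no common successor.
F4: fails — Rdb and Rdb but b and b have no common successor.

F1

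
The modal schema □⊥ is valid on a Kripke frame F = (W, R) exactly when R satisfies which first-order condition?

□⊥ is valid iff no world has any successor (otherwise □⊥ fails at any world with one).

emptiness of R: ∀x ∀y ¬Rxy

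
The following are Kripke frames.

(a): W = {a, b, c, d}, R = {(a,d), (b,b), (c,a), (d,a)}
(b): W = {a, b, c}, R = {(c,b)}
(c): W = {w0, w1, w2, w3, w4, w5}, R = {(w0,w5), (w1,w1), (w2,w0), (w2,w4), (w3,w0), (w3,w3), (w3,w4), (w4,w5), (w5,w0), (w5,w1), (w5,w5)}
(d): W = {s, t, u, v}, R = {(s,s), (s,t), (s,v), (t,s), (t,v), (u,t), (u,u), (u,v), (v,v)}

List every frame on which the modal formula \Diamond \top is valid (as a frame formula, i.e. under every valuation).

The schema corresponds to seriality: \forall x \exists y Rxy.
(a): satisfies the condition.
(b): fails — world a has no successor.
(c): satisfies the condition.
(d): satisfies the condition.
Valid on: (a), (c), (d).

(a), (c), (d)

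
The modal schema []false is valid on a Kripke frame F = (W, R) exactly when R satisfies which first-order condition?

emptiness of R

□⊥ is valid iff no world has any successor (otherwise □⊥ fails at any world with one).
Conversely, on a frame with emptiness of R the schema holds at every world under every valuation.
Frame condition: forall x forall y ~Rxy.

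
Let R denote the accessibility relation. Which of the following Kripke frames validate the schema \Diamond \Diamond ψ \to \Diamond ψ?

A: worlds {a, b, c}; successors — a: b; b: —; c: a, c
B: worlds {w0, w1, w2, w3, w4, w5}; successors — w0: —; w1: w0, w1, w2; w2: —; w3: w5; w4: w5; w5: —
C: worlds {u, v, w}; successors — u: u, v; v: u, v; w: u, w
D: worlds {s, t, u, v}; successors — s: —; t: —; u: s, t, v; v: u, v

Frame correspondent (Sahlqvist): \forall x \forall y \forall z (Rxy \wedge Ryz \to Rxz) — i.e. transitivity.
A: fails — Rca and Rab but not Rcb.
B: satisfies the condition.
C: fails — Rwu and Ruv but not Rwv.
D: fails — Ruv and Rvu but not Ruu.
Valid on: B.

B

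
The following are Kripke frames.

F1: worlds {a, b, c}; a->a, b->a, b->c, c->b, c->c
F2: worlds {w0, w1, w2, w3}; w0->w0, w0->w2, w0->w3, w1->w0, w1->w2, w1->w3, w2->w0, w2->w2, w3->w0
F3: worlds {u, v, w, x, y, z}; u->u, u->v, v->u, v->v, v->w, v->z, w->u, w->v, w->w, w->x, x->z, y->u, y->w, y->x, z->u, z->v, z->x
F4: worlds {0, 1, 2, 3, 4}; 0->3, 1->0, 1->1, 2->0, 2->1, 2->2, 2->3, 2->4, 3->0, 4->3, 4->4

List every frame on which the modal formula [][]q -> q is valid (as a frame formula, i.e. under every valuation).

This is the axiom for a generalized confluence (Geach) condition; its first-order frame correspondent is forall x exists w (x R^2 w & x = w).
F1: ✓.
F2: fails — at w1 but no w with w1R²w and w1=w.
F3: fails — at y but no t with yR²t and y=t.
F4: ✓.
Valid on: F1, F4.

F1, F4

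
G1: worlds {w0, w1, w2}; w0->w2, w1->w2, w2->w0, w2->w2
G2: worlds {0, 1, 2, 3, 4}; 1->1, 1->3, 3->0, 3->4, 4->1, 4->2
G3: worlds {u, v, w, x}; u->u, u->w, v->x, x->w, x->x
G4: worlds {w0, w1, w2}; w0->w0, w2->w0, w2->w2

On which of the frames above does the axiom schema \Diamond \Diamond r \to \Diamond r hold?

G4

The schema corresponds to transitivity: \forall x \forall y \forall z (Rxy \wedge Ryz \to Rxz).
G1: fails — Rw1w2 and Rw2w0 but not Rw1w0.
G2: fails — R34 and R42 but not R32.
G3: fails — Rvx and Rxw but not Rvw.
G4: condition met.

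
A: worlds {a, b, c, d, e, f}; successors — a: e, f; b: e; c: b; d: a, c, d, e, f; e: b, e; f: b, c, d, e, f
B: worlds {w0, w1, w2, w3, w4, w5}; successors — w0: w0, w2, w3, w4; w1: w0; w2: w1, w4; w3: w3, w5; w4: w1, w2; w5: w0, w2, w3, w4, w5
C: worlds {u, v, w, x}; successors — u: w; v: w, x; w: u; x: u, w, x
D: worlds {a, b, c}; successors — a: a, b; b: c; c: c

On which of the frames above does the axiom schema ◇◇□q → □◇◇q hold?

The schema corresponds to a generalized confluence (Geach) condition: ∀x ∀y ∀z ((xR²y ∧ xRz) → ∃w (yRw ∧ zR²w)).
A: fails — dR²c, dRc but no w with cRw and cR²w.
B: fails — w0R²w3, w0Rw2 but no w with w3Rw and w2R²w.
C: fails — vR²w, vRw but no t with wRt and wR²t.
D: fails — aR²a, aRb but no w with aRw and bR²w.
Valid on no frame.

none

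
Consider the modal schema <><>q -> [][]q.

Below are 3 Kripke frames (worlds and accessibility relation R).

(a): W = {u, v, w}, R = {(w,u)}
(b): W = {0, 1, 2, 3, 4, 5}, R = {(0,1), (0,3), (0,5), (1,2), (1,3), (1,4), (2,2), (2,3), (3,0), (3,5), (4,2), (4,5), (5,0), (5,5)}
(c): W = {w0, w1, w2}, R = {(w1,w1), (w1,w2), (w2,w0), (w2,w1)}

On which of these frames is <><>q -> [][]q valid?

(a)

The schema corresponds to a generalized confluence (Geach) condition: forall x forall y forall z ((x R^2 y & x R^2 z) -> exists w (y = w & z = w)).
(a): condition met.
(b): fails — 0R²0, 0R²2 but 0 ≠ 2.
(c): fails — w1R²w0, w1R²w1 but w0 ≠ w1.
Valid on: (a).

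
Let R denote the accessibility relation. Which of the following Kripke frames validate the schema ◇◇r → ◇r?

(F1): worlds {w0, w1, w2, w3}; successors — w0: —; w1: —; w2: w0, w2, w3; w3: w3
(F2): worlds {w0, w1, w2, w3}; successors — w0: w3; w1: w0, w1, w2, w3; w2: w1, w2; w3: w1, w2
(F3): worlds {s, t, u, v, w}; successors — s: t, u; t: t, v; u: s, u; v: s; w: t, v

This is the axiom for transitivity; its first-order frame correspondent is ∀x ∀y ∀z (Rxy ∧ Ryz → Rxz).
(F1): condition met.
(F2): fails — Rw3w1 and Rw1w0 but not Rw3w0.
(F3): fails — Rtv and Rvs but not Rts.

(F1)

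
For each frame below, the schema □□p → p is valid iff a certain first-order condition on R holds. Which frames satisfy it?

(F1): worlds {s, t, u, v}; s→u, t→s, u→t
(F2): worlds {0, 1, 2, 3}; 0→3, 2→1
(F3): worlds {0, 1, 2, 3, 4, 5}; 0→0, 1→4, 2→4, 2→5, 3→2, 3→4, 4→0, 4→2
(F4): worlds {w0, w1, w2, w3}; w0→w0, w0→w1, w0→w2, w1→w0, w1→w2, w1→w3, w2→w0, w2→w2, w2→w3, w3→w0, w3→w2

(F4)

The schema corresponds to a generalized confluence (Geach) condition: ∀x ∃w (xR²w ∧ x = w).
(F1): fails — at s but no w with sR²w and s=w.
(F2): fails — at 0 but no w with 0R²w and 0=w.
(F3): fails — at 1 but no w with 1R²w and 1=w.
(F4): condition met.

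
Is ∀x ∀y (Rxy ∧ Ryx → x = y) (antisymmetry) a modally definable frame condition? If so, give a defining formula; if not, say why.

If a class were modally definable it would be closed under surjective bounded morphisms (Goldblatt–Thomason).
The 4-cycle (worlds s,t,u,v with s→t→u→v→s) is antisymmetric. Sending even-indexed worlds to • and odd-indexed worlds to ∘ is a surjective bounded morphism onto the two-world frame with •↔∘, which is not antisymmetric.
So no modal formula (or set of formulas) defines exactly the antisymmetric frames.

No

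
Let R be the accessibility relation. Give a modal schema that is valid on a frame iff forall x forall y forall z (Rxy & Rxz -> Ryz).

◇p → □◇p

This is the Euclidean property; the standard corresponding axiom is 5: ◇p → □◇p.
Suppose ◇p→□◇p is valid. Take Rxy, Rxz and set V(p)={y}. Then ◇p at x, so □◇p at x, so ◇p at z, so some w with Rzw has p; w=y, i.e. Rzy. By symmetry of the argument, Ryz.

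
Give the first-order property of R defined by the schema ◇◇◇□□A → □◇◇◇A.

This is a Sahlqvist (Geach-type) schema ◇^3□^2A → □^1◇^3A.
Minimal-valuation argument: fix x; take any y with xR^3y and any z with xR^1z. Set V(A) to the set of worlds R-reachable from y in exactly 2 steps. Then □^2A holds at y, so the antecedent holds at x; validity forces ◇^3A at z, giving a w with zR^3w and yR^2w.
First-order correspondent: ∀x ∀y ∀z ((xR³y ∧ xRz) → ∃w (yR²w ∧ zR³w)).

∀x ∀y ∀z ((xR³y ∧ xRz) → ∃w (yR²w ∧ zR³w))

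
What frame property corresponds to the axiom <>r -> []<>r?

the Euclidean property

Suppose ◇r→□◇r is valid. Take Rxy, Rxz and set V(r)={y}. Then ◇r at x, so □◇r at x, so ◇r at z, so some w with Rzw has r; w=y, i.e. Rzy. By symmetry of the argument, Ryz.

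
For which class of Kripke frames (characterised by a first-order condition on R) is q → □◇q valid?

symmetry

Suppose q→□◇q is valid. Take Rxy and set V(q)={x}. Then q at x, so □◇q at x, so ◇q at y, so some z with Ryz has q; z=x, i.e. Ryx.
Conversely, on a frame with symmetry the schema holds at every world under every valuation.
So the correspondent is symmetry.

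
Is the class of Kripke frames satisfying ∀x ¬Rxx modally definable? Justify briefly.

No — not modally definable

Modal frame validity is preserved under surjective bounded morphisms.
The 3-cycle (worlds 0,1,2 with 0→1→2→0) is irreflexive, and the map sending every world to a single reflexive point • is a surjective bounded morphism (forth: every edge maps to (•,•); back: every world has a successor). So any modal formula valid on the 3-cycle is also valid on the reflexive point, which is not irreflexive.
So the class is not modally definable.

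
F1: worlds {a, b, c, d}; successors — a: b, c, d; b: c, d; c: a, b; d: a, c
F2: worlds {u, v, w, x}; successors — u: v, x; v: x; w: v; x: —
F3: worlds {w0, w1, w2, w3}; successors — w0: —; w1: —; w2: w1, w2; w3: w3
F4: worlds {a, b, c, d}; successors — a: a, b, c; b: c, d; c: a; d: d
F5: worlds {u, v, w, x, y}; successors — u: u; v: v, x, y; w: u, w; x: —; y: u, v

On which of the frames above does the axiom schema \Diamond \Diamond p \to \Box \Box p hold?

Frame correspondent (Sahlqvist): \forall x \forall y \forall z ((x R^2 y \wedge x R^2 z) \to \exists w (y = w \wedge z = w)) — i.e. a generalized confluence (Geach) condition.
F1: fails — aR²a, aR²b but a ≠ b.
F2: satisfies the condition.
F3: fails — w2R²w1, w2R²w2 but w1 ≠ w2.
F4: fails — aR²a, aR²b but a ≠ b.
F5: fails — vR²u, vR²v but u ≠ v.
Valid on: F2.

F2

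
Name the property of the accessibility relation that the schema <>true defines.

seriality

◇⊤ holds at w iff w has a successor, so frame-validity of ◇⊤ is exactly seriality. Equivalently via □φ → ◇φ:
Suppose □φ→◇φ is valid. At any x set V(φ)=W. Then □φ at x, so ◇φ at x, so x has a successor.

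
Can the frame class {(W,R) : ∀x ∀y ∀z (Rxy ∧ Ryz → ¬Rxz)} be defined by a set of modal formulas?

Not definable by any modal formula

If a class were modally definable it would be closed under surjective bounded morphisms (Goldblatt–Thomason).
The 3-cycle (worlds 0,1,2 with 0→1→2→0) is intransitive. Mapping every world to a single reflexive point • is a surjective bounded morphism; the reflexive point is not intransitive (R••∧R•• but R••).
Hence intransitivity is not modally definable.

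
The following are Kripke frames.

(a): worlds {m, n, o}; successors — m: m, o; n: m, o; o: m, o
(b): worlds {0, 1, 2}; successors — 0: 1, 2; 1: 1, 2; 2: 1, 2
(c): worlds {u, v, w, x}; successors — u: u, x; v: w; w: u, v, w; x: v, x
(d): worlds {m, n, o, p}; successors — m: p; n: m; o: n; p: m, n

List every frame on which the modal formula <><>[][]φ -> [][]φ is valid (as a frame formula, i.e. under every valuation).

(a), (b)

Frame correspondent (Sahlqvist): forall x forall y forall z ((x R^2 y & x R^2 z) -> exists w (y R^2 w & z = w)) — i.e. a generalized confluence (Geach) condition.
(a): condition met.
(b): condition met.
(c): fails — uR²v, uR²x but no t with vR²t and x=t.
(d): fails — mR²n, mR²m but no w with nR²w and m=w.
Valid on: (a), (b).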